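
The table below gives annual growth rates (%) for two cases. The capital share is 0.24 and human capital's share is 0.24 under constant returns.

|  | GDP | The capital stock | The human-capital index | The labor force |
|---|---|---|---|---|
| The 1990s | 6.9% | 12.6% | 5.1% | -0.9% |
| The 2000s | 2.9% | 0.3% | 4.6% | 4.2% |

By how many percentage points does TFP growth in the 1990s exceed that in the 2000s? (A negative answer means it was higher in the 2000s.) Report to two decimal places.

3.58 percentage points

Labor's share = 1 − 0.24 − 0.24 = 0.52.
The 1990s: TFP = 6.9 − 3.024 − 1.224 + 0.468 = 3.12%.
The 2000s: TFP = 2.9 − 0.072 − 1.104 − 2.184 = -0.46%.
Difference = 3.12 − (-0.46) = 3.58 pp.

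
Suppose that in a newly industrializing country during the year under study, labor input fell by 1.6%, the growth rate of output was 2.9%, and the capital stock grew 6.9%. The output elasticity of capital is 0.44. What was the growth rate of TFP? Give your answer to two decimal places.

TFP grew 0.76%.

Labor's share = 1 − 0.44 = 0.56.
The capital stock: 0.44 × 6.9 = 3.036 pp.
Labor input: 0.56 × (-1.6) = -0.896 pp.
TFP growth = 2.9 − 2.14 = 0.76%.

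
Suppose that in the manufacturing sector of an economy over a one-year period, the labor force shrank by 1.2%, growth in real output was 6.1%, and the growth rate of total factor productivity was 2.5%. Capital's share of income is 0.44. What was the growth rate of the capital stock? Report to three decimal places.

Labor's share = 1 − 0.44 = 0.56.
gY = gA + 0.56×(-1.2) + 0.44×g.
0.44×g = 6.1 − 2.5 + 0.672 = 4.272.
g = 4.272 / 0.44 = 9.70909%.

The capital stock grew 9.709%.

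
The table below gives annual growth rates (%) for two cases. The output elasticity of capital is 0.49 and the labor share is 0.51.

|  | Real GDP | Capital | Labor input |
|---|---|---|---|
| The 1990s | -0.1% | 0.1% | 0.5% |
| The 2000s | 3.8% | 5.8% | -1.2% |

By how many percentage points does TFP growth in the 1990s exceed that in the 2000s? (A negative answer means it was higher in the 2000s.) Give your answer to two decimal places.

-1.97 percentage points

Labor's share = 1 − 0.49 = 0.51.
The 1990s: TFP = -0.1 − 0.049 − 0.255 = -0.404%.
The 2000s: TFP = 3.8 − 2.842 + 0.612 = 1.57%.
Difference = -0.404 − (1.57) = -1.974 pp.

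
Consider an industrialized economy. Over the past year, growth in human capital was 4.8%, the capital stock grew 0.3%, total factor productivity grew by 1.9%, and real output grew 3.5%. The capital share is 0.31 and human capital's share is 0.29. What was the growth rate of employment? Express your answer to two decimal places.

0.29%

Labor's share = 1 − 0.31 − 0.29 = 0.4.
gY = gA + 0.31×0.3 + 0.29×4.8 + 0.4×g.
0.4×g = 3.5 − 1.9 − 1.485 = 0.115.
g = 0.115 / 0.4 = 0.2875%.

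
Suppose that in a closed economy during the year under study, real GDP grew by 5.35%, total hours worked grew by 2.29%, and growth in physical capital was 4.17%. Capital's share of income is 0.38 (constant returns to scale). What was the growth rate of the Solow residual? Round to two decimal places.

2.35%

Labor's share = 1 − 0.38 = 0.62.
Physical capital: 0.38 × 4.17 = 1.5846 pp.
Total hours worked: 0.62 × 2.29 = 1.4198 pp.
TFP growth = 5.35 − 3.0044 = 2.3456%.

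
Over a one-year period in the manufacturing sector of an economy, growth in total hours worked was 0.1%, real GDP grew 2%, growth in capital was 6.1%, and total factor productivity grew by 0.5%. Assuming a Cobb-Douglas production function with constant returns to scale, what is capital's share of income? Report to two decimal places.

gY = gA + α·gK + (1−α)·gL, so gY − gA − gL = α(gK − gL).
2 − 0.5 − 0.1 = α × (6.1 − 0.1).
1.4 = 6 α, so α = 0.2333.

0.23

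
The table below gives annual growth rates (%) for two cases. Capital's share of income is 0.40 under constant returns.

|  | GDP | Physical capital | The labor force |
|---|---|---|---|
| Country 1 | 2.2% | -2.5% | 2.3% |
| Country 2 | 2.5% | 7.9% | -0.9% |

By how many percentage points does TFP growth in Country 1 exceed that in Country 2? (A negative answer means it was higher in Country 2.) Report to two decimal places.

1.94 percentage points

Labor's share = 1 − 0.4 = 0.6.
Country 1: TFP = 2.2 + 1 − 1.38 = 1.82%.
Country 2: TFP = 2.5 − 3.16 + 0.54 = -0.12%.
Difference = 1.82 − (-0.12) = 1.94 pp.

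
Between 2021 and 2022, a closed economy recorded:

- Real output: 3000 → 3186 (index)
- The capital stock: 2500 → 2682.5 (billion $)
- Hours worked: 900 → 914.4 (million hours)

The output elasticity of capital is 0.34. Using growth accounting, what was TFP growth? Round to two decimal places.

2.66%

Real output growth = (3186 − 3000) / 3000 = 6.2%.
The capital stock growth = (2682.5 − 2500) / 2500 = 7.3%.
Hours worked growth = (914.4 − 900) / 900 = 1.6%.
Labor's share = 1 − 0.34 = 0.66.
The capital stock: 0.34 × 7.3 = 2.482 pp.
Hours worked: 0.66 × 1.6 = 1.056 pp.
TFP growth = 6.2 − 3.538 = 2.662%.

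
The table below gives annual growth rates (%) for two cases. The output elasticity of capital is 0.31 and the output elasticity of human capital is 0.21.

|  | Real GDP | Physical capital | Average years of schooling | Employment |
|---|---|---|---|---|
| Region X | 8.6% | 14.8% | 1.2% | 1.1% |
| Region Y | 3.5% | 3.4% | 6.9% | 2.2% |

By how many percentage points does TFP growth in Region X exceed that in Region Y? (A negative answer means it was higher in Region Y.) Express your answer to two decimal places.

3.29 percentage points

Labor's share = 1 − 0.31 − 0.21 = 0.48.
Region X: TFP = 8.6 − 4.588 − 0.252 − 0.528 = 3.232%.
Region Y: TFP = 3.5 − 1.054 − 1.449 − 1.056 = -0.059%.
Difference = 3.232 − (-0.059) = 3.291 pp.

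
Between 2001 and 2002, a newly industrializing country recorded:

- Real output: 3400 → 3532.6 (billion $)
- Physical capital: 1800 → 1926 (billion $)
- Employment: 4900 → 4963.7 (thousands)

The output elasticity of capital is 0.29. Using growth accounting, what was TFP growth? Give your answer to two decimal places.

TFP grew 0.95%.

Real output growth = (3532.6 − 3400) / 3400 = 3.9%.
Physical capital growth = (1926 − 1800) / 1800 = 7%.
Employment growth = (4963.7 − 4900) / 4900 = 1.3%.
Labor's share = 1 − 0.29 = 0.71.
Physical capital: 0.29 × 7 = 2.03 pp.
Employment: 0.71 × 1.3 = 0.923 pp.
TFP growth = 3.9 − 2.953 = 0.947%.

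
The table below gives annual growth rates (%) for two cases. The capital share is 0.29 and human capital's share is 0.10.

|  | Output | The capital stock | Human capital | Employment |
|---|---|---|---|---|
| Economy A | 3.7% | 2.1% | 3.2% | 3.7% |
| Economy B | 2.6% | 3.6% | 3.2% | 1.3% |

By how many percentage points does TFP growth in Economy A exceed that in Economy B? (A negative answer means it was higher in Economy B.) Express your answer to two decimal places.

0.07 percentage points

Labor's share = 1 − 0.29 − 0.1 = 0.61.
Economy A: TFP = 3.7 − 0.609 − 0.32 − 2.257 = 0.514%.
Economy B: TFP = 2.6 − 1.044 − 0.32 − 0.793 = 0.443%.
Difference = 0.514 − (0.443) = 0.071 pp.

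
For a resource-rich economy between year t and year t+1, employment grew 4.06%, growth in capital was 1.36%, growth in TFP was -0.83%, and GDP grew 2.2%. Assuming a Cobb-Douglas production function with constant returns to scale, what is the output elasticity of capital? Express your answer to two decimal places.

α = 0.38

gY = gA + α·gK + (1−α)·gL, so gY − gA − gL = α(gK − gL).
2.2 + 0.83 − 4.06 = α × (1.36 − 4.06).
-1.03 = -2.7 α, so α = 0.3815.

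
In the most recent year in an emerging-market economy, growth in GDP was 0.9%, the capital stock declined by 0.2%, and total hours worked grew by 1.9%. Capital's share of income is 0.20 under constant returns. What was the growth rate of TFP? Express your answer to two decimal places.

-0.58%

Labor's share = 1 − 0.2 = 0.8.
The capital stock: 0.2 × (-0.2) = -0.04 pp.
Total hours worked: 0.8 × 1.9 = 1.52 pp.
TFP growth = 0.9 − 1.48 = -0.58%.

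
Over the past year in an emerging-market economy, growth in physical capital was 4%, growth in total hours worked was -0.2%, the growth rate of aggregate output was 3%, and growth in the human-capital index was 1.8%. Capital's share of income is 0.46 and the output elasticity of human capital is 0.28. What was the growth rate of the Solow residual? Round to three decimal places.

Labor's share = 1 − 0.46 − 0.28 = 0.26.
Physical capital: 0.46 × 4 = 1.84 pp.
The human-capital index: 0.28 × 1.8 = 0.504 pp.
Total hours worked: 0.26 × (-0.2) = -0.052 pp.
TFP growth = 3 − 2.292 = 0.708%.

0.708%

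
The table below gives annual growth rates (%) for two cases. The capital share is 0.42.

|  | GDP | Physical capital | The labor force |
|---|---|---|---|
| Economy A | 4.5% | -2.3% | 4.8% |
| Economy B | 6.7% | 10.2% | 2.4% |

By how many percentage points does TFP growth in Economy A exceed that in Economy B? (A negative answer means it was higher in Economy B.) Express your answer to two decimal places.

1.66 percentage points

Labor's share = 1 − 0.42 = 0.58.
Economy A: TFP = 4.5 + 0.966 − 2.784 = 2.682%.
Economy B: TFP = 6.7 − 4.284 − 1.392 = 1.024%.
Difference = 2.682 − (1.024) = 1.658 pp.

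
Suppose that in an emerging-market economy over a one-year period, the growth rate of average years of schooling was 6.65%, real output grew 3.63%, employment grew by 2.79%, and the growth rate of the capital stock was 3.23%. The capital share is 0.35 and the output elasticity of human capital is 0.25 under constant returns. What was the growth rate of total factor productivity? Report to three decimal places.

Labor's share = 1 − 0.35 − 0.25 = 0.4.
The capital stock: 0.35 × 3.23 = 1.1305 pp.
Average years of schooling: 0.25 × 6.65 = 1.6625 pp.
Employment: 0.4 × 2.79 = 1.116 pp.
TFP growth = 3.63 − 3.909 = -0.279%.

-0.279%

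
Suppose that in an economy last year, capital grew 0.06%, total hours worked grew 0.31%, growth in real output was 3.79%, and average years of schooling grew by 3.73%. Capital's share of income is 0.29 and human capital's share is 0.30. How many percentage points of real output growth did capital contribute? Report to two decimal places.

Contribution = share × growth = 0.29 × 0.06 = 0.0174 pp.

0.02 percentage points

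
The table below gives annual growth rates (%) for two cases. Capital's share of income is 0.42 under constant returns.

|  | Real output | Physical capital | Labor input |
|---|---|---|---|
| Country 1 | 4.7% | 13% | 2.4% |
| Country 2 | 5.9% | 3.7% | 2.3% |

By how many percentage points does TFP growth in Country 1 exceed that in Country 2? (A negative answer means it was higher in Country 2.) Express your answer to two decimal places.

-5.16 percentage points

Labor's share = 1 − 0.42 = 0.58.
Country 1: TFP = 4.7 − 5.46 − 1.392 = -2.152%.
Country 2: TFP = 5.9 − 1.554 − 1.334 = 3.012%.
Difference = -2.152 − (3.012) = -5.164 pp.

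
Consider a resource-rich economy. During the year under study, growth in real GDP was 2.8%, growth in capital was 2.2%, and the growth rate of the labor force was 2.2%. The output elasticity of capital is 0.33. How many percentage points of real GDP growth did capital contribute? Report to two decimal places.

Contribution = share × growth = 0.33 × 2.2 = 0.726 pp.

0.73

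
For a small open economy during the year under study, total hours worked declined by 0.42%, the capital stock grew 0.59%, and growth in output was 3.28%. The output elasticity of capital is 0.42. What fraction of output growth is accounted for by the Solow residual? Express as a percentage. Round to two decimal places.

Labor's share = 1 − 0.42 = 0.58.
The capital stock: 0.42 × 0.59 = 0.2478 pp.
Total hours worked: 0.58 × (-0.42) = -0.2436 pp.
TFP growth = 3.28 − 0.0042 = 3.2758%.
TFP share of growth = 3.2758 / 3.28 × 100 = 99.872%.

The Solow residual accounted for 99.87% of growth.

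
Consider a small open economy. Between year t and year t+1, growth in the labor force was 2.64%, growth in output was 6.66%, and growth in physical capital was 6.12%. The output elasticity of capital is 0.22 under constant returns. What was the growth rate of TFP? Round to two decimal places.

Labor's share = 1 − 0.22 = 0.78.
Physical capital: 0.22 × 6.12 = 1.3464 pp.
The labor force: 0.78 × 2.64 = 2.0592 pp.
TFP growth = 6.66 − 3.4056 = 3.2544%.

3.25%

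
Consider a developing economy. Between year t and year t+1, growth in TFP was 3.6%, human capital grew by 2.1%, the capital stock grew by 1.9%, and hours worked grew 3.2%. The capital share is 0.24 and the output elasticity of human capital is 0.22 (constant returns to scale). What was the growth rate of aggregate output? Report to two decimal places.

Aggregate output grew 6.25%.

Labor's share = 1 − 0.24 − 0.22 = 0.54.
The capital stock: 0.24 × 1.9 = 0.456 pp.
Human capital: 0.22 × 2.1 = 0.462 pp.
Hours worked: 0.54 × 3.2 = 1.728 pp.
Output growth = 3.6 + 2.646 = 6.246%.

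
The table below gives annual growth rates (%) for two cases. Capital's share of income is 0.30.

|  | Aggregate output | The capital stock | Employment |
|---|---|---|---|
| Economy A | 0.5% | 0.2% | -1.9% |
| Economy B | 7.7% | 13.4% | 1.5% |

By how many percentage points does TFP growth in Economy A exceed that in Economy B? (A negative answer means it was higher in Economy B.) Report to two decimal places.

-0.86 percentage points

Labor's share = 1 − 0.3 = 0.7.
Economy A: TFP = 0.5 − 0.06 + 1.33 = 1.77%.
Economy B: TFP = 7.7 − 4.02 − 1.05 = 2.63%.
Difference = 1.77 − (2.63) = -0.86 pp.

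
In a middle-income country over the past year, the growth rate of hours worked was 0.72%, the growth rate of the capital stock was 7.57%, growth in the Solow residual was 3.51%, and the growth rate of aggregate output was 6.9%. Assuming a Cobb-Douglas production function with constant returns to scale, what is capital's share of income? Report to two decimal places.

Capital's share of income is 0.39.

gY = gA + α·gK + (1−α)·gL, so gY − gA − gL = α(gK − gL).
6.9 − 3.51 − 0.72 = α × (7.57 − 0.72).
2.67 = 6.85 α, so α = 0.3898.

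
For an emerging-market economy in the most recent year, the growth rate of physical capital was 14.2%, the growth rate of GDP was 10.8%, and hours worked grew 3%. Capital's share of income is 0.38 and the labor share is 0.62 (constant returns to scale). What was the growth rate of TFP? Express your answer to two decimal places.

3.54%

Labor's share = 1 − 0.38 = 0.62.
Physical capital: 0.38 × 14.2 = 5.396 pp.
Hours worked: 0.62 × 3 = 1.86 pp.
TFP growth = 10.8 − 7.256 = 3.544%.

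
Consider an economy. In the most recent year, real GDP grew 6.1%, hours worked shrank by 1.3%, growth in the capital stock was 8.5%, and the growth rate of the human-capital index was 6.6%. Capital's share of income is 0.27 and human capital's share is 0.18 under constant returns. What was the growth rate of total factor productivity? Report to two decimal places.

Total factor productivity grew 3.33%.

Labor's share = 1 − 0.27 − 0.18 = 0.55.
The capital stock: 0.27 × 8.5 = 2.295 pp.
The human-capital index: 0.18 × 6.6 = 1.188 pp.
Hours worked: 0.55 × (-1.3) = -0.715 pp.
TFP growth = 6.1 − 2.768 = 3.332%.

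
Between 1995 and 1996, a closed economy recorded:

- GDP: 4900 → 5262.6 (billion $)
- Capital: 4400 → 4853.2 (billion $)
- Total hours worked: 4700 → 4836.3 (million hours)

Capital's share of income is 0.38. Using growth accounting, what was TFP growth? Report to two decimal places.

GDP growth = (5262.6 − 4900) / 4900 = 7.4%.
Capital growth = (4853.2 − 4400) / 4400 = 10.3%.
Total hours worked growth = (4836.3 − 4700) / 4700 = 2.9%.
Labor's share = 1 − 0.38 = 0.62.
Capital: 0.38 × 10.3 = 3.914 pp.
Total hours worked: 0.62 × 2.9 = 1.798 pp.
TFP growth = 7.4 − 5.712 = 1.688%.

TFP growth was 1.69%.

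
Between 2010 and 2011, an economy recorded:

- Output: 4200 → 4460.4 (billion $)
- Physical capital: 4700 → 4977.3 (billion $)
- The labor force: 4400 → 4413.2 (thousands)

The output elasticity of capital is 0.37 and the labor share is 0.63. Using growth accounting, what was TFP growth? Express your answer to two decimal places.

3.83%

Output growth = (4460.4 − 4200) / 4200 = 6.2%.
Physical capital growth = (4977.3 − 4700) / 4700 = 5.9%.
The labor force growth = (4413.2 − 4400) / 4400 = 0.3%.
Labor's share = 1 − 0.37 = 0.63.
Physical capital: 0.37 × 5.9 = 2.183 pp.
The labor force: 0.63 × 0.3 = 0.189 pp.
TFP growth = 6.2 − 2.372 = 3.828%.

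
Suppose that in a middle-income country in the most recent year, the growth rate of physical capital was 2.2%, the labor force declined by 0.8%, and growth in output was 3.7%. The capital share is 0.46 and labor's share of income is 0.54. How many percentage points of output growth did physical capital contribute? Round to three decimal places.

Contribution = share × growth = 0.46 × 2.2 = 1.012 pp.

1.012 percentage points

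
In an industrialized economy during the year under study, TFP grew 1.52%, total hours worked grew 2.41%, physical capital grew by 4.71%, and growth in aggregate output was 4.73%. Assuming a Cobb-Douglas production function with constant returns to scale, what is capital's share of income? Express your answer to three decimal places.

α = 0.348

gY = gA + α·gK + (1−α)·gL, so gY − gA − gL = α(gK − gL).
4.73 − 1.52 − 2.41 = α × (4.71 − 2.41).
0.8 = 2.3 α, so α = 0.34783.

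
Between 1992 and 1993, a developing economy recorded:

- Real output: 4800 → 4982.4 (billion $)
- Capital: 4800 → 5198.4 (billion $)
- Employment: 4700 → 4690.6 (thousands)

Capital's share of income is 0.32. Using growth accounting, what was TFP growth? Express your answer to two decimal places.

Real output growth = (4982.4 − 4800) / 4800 = 3.8%.
Capital growth = (5198.4 − 4800) / 4800 = 8.3%.
Employment growth = (4690.6 − 4700) / 4700 = -0.2%.
Labor's share = 1 − 0.32 = 0.68.
Capital: 0.32 × 8.3 = 2.656 pp.
Employment: 0.68 × (-0.2) = -0.136 pp.
TFP growth = 3.8 − 2.52 = 1.28%.

1.28%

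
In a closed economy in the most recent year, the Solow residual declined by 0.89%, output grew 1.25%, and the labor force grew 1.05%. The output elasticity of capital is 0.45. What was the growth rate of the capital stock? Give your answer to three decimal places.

3.472%

Labor's share = 1 − 0.45 = 0.55.
gY = gA + 0.55×1.05 + 0.45×g.
0.45×g = 1.25 + 0.89 − 0.5775 = 1.5625.
g = 1.5625 / 0.45 = 3.47222%.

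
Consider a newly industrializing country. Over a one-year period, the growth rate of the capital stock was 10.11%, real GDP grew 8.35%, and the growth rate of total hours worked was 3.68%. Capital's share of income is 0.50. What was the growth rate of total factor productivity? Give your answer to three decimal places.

Total factor productivity growth was 1.455%.

Labor's share = 1 − 0.5 = 0.5.
The capital stock: 0.5 × 10.11 = 5.055 pp.
Total hours worked: 0.5 × 3.68 = 1.84 pp.
TFP growth = 8.35 − 6.895 = 1.455%.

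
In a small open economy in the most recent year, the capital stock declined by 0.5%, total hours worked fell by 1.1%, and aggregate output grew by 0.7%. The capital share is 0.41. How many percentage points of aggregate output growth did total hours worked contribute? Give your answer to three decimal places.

Labor's share = 1 − 0.41 = 0.59.
Contribution = share × growth = 0.59 × (-1.1) = -0.649 pp.

-0.649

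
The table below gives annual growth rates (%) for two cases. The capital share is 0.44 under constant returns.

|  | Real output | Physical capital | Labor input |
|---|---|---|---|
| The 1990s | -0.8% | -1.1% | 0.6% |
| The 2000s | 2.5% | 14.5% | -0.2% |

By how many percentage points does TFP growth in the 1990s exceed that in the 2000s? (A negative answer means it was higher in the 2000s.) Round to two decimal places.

Labor's share = 1 − 0.44 = 0.56.
The 1990s: TFP = -0.8 + 0.484 − 0.336 = -0.652%.
The 2000s: TFP = 2.5 − 6.38 + 0.112 = -3.768%.
Difference = -0.652 − (-3.768) = 3.116 pp.

3.12 percentage points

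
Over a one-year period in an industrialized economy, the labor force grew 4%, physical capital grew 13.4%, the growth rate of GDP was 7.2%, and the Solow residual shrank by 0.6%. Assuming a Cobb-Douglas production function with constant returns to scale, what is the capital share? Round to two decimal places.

gY = gA + α·gK + (1−α)·gL, so gY − gA − gL = α(gK − gL).
7.2 + 0.6 − 4 = α × (13.4 − 4).
3.8 = 9.4 α, so α = 0.4043.

The capital share is 0.40.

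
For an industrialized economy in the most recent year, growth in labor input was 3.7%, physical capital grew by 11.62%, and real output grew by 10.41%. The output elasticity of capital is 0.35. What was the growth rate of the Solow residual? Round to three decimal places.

3.938%

Labor's share = 1 − 0.35 = 0.65.
Physical capital: 0.35 × 11.62 = 4.067 pp.
Labor input: 0.65 × 3.7 = 2.405 pp.
TFP growth = 10.41 − 6.472 = 3.938%.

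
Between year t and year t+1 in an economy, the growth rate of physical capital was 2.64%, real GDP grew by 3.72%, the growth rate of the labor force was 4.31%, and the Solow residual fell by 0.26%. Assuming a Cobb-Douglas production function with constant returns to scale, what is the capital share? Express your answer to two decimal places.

gY = gA + α·gK + (1−α)·gL, so gY − gA − gL = α(gK − gL).
3.72 + 0.26 − 4.31 = α × (2.64 − 4.31).
-0.33 = -1.67 α, so α = 0.1976.

α = 0.20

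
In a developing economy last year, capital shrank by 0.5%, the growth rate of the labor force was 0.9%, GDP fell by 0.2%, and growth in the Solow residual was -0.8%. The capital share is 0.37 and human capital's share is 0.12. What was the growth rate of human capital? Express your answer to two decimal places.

Human capital growth was 2.72%.

Labor's share = 1 − 0.37 − 0.12 = 0.51.
gY = gA + 0.37×(-0.5) + 0.51×0.9 + 0.12×g.
0.12×g = -0.2 + 0.8 − 0.274 = 0.326.
g = 0.326 / 0.12 = 2.7167%.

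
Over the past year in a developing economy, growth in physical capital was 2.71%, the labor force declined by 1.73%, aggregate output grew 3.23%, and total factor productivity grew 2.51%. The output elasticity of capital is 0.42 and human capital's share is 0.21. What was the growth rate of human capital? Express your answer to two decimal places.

Human capital growth was 1.06%.

Labor's share = 1 − 0.42 − 0.21 = 0.37.
gY = gA + 0.42×2.71 + 0.37×(-1.73) + 0.21×g.
0.21×g = 3.23 − 2.51 − 0.4981 = 0.2219.
g = 0.2219 / 0.21 = 1.0567%.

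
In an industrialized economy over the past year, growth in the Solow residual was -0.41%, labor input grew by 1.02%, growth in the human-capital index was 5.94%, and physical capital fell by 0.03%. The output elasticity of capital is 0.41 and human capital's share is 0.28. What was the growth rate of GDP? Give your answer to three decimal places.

GDP growth was 1.557%.

Labor's share = 1 − 0.41 − 0.28 = 0.31.
Physical capital: 0.41 × (-0.03) = -0.0123 pp.
The human-capital index: 0.28 × 5.94 = 1.6632 pp.
Labor input: 0.31 × 1.02 = 0.3162 pp.
Output growth = -0.41 + 1.9671 = 1.5571%.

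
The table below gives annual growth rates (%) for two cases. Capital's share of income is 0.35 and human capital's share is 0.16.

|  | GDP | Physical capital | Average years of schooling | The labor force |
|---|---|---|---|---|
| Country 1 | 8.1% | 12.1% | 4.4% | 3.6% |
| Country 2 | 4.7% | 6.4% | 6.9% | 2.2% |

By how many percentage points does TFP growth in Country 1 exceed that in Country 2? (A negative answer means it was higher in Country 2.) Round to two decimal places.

Labor's share = 1 − 0.35 − 0.16 = 0.49.
Country 1: TFP = 8.1 − 4.235 − 0.704 − 1.764 = 1.397%.
Country 2: TFP = 4.7 − 2.24 − 1.104 − 1.078 = 0.278%.
Difference = 1.397 − (0.278) = 1.119 pp.

1.12 percentage points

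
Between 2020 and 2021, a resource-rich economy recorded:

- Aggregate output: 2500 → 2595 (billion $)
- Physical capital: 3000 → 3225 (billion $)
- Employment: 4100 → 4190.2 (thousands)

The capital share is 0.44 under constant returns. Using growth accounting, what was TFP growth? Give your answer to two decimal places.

Aggregate output growth = (2595 − 2500) / 2500 = 3.8%.
Physical capital growth = (3225 − 3000) / 3000 = 7.5%.
Employment growth = (4190.2 − 4100) / 4100 = 2.2%.
Labor's share = 1 − 0.44 = 0.56.
Physical capital: 0.44 × 7.5 = 3.3 pp.
Employment: 0.56 × 2.2 = 1.232 pp.
TFP growth = 3.8 − 4.532 = -0.732%.

-0.73%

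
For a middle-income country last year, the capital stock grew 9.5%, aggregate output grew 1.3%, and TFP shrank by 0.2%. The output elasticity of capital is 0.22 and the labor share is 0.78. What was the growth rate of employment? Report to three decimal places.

Labor's share = 1 − 0.22 = 0.78.
gY = gA + 0.22×9.5 + 0.78×g.
0.78×g = 1.3 + 0.2 − 2.09 = -0.59.
g = -0.59 / 0.78 = -0.75641%.

-0.756%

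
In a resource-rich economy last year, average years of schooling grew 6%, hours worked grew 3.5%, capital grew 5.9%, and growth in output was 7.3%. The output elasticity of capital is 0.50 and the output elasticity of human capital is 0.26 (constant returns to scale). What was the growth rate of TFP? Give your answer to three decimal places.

1.950%

Labor's share = 1 − 0.5 − 0.26 = 0.24.
Capital: 0.5 × 5.9 = 2.95 pp.
Average years of schooling: 0.26 × 6 = 1.56 pp.
Hours worked: 0.24 × 3.5 = 0.84 pp.
TFP growth = 7.3 − 5.35 = 1.95%.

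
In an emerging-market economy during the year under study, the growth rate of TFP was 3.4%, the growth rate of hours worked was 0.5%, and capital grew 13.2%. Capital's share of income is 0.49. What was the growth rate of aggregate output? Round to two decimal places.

Labor's share = 1 − 0.49 = 0.51.
Capital: 0.49 × 13.2 = 6.468 pp.
Hours worked: 0.51 × 0.5 = 0.255 pp.
Output growth = 3.4 + 6.723 = 10.123%.

10.12%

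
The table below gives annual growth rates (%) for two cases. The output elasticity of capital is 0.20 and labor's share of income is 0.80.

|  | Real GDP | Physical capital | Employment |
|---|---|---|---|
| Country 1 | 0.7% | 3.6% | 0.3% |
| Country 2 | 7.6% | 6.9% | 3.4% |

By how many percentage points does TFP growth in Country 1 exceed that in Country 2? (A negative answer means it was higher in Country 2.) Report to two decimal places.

-3.76 percentage points

Labor's share = 1 − 0.2 = 0.8.
Country 1: TFP = 0.7 − 0.72 − 0.24 = -0.26%.
Country 2: TFP = 7.6 − 1.38 − 2.72 = 3.5%.
Difference = -0.26 − (3.5) = -3.76 pp.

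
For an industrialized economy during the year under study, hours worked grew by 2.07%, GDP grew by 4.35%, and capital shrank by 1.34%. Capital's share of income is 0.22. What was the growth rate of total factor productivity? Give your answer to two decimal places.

3.03%

Labor's share = 1 − 0.22 = 0.78.
Capital: 0.22 × (-1.34) = -0.2948 pp.
Hours worked: 0.78 × 2.07 = 1.6146 pp.
TFP growth = 4.35 − 1.3198 = 3.0302%.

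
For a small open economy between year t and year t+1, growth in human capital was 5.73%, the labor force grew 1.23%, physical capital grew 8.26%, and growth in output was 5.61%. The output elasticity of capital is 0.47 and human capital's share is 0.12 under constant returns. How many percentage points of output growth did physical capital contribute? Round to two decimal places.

Contribution = share × growth = 0.47 × 8.26 = 3.8822 pp.

3.88 percentage points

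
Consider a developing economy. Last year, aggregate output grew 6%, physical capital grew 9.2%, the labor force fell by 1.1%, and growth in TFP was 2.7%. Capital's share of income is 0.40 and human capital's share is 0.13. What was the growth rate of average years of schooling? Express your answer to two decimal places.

Labor's share = 1 − 0.4 − 0.13 = 0.47.
gY = gA + 0.4×9.2 + 0.47×(-1.1) + 0.13×g.
0.13×g = 6 − 2.7 − 3.163 = 0.137.
g = 0.137 / 0.13 = 1.0538%.

1.05%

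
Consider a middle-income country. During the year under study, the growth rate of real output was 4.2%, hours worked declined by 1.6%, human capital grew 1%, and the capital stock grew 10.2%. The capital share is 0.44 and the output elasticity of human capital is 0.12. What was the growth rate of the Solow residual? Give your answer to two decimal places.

Labor's share = 1 − 0.44 − 0.12 = 0.44.
The capital stock: 0.44 × 10.2 = 4.488 pp.
Human capital: 0.12 × 1 = 0.12 pp.
Hours worked: 0.44 × (-1.6) = -0.704 pp.
TFP growth = 4.2 − 3.904 = 0.296%.

0.30%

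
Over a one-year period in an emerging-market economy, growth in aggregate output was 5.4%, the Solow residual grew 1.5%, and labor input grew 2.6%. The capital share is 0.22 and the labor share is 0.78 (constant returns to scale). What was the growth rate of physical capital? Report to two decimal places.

8.51%

Labor's share = 1 − 0.22 = 0.78.
gY = gA + 0.78×2.6 + 0.22×g.
0.22×g = 5.4 − 1.5 − 2.028 = 1.872.
g = 1.872 / 0.22 = 8.5091%.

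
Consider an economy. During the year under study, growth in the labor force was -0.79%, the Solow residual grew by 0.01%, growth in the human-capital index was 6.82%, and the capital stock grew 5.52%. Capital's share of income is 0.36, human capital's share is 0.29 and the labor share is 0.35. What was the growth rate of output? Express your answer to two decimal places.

3.70%

Labor's share = 1 − 0.36 − 0.29 = 0.35.
The capital stock: 0.36 × 5.52 = 1.9872 pp.
The human-capital index: 0.29 × 6.82 = 1.9778 pp.
The labor force: 0.35 × (-0.79) = -0.2765 pp.
Output growth = 0.01 + 3.6885 = 3.6985%.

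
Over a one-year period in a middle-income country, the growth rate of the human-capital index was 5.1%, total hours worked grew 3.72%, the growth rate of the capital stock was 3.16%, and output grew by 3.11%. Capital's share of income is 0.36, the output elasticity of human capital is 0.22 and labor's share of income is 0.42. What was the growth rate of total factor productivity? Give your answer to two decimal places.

-0.71%

Labor's share = 1 − 0.36 − 0.22 = 0.42.
The capital stock: 0.36 × 3.16 = 1.1376 pp.
The human-capital index: 0.22 × 5.1 = 1.122 pp.
Total hours worked: 0.42 × 3.72 = 1.5624 pp.
TFP growth = 3.11 − 3.822 = -0.712%.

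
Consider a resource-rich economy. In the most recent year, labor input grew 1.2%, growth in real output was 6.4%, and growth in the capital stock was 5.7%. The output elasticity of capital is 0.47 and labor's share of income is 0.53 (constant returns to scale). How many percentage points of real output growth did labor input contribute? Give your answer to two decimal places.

Labor's share = 1 − 0.47 = 0.53.
Contribution = share × growth = 0.53 × 1.2 = 0.636 pp.

0.64 percentage points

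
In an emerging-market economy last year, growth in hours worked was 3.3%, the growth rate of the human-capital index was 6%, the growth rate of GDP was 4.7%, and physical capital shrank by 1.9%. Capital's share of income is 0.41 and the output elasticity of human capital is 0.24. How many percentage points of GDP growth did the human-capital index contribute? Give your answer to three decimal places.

1.440 percentage points

Contribution = share × growth = 0.24 × 6 = 1.44 pp.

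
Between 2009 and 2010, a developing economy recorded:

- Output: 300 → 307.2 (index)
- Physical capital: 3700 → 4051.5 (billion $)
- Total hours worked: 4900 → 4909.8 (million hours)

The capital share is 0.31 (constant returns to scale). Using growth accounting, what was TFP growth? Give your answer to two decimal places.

-0.68%

Output growth = (307.2 − 300) / 300 = 2.4%.
Physical capital growth = (4051.5 − 3700) / 3700 = 9.5%.
Total hours worked growth = (4909.8 − 4900) / 4900 = 0.2%.
Labor's share = 1 − 0.31 = 0.69.
Physical capital: 0.31 × 9.5 = 2.945 pp.
Total hours worked: 0.69 × 0.2 = 0.138 pp.
TFP growth = 2.4 − 3.083 = -0.683%.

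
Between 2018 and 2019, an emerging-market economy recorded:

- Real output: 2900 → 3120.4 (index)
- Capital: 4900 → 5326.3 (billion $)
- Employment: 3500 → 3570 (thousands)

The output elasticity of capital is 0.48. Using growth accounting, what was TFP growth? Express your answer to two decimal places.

2.38%

Real output growth = (3120.4 − 2900) / 2900 = 7.6%.
Capital growth = (5326.3 − 4900) / 4900 = 8.7%.
Employment growth = (3570 − 3500) / 3500 = 2%.
Labor's share = 1 − 0.48 = 0.52.
Capital: 0.48 × 8.7 = 4.176 pp.
Employment: 0.52 × 2 = 1.04 pp.
TFP growth = 7.6 − 5.216 = 2.384%.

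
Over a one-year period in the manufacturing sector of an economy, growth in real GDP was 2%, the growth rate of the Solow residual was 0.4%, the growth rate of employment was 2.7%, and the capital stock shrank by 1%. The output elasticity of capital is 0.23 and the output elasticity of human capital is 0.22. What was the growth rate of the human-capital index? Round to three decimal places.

Labor's share = 1 − 0.23 − 0.22 = 0.55.
gY = gA + 0.23×(-1) + 0.55×2.7 + 0.22×g.
0.22×g = 2 − 0.4 − 1.255 = 0.345.
g = 0.345 / 0.22 = 1.56818%.

1.568%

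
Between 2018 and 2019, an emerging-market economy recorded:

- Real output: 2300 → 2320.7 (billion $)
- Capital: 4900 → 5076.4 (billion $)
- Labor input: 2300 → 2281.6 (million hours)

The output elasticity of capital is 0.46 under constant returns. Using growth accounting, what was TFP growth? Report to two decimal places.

-0.32%

Real output growth = (2320.7 − 2300) / 2300 = 0.9%.
Capital growth = (5076.4 − 4900) / 4900 = 3.6%.
Labor input growth = (2281.6 − 2300) / 2300 = -0.8%.
Labor's share = 1 − 0.46 = 0.54.
Capital: 0.46 × 3.6 = 1.656 pp.
Labor input: 0.54 × (-0.8) = -0.432 pp.
TFP growth = 0.9 − 1.224 = -0.324%.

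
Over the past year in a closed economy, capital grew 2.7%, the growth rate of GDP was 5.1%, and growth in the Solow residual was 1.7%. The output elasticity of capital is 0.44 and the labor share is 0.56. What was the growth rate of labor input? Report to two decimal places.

Labor's share = 1 − 0.44 = 0.56.
gY = gA + 0.44×2.7 + 0.56×g.
0.56×g = 5.1 − 1.7 − 1.188 = 2.212.
g = 2.212 / 0.56 = 3.95%.

3.95%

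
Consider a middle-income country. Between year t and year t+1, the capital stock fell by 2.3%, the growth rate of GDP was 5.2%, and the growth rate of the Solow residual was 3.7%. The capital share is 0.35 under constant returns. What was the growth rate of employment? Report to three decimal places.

3.546%

Labor's share = 1 − 0.35 = 0.65.
gY = gA + 0.35×(-2.3) + 0.65×g.
0.65×g = 5.2 − 3.7 + 0.805 = 2.305.
g = 2.305 / 0.65 = 3.54615%.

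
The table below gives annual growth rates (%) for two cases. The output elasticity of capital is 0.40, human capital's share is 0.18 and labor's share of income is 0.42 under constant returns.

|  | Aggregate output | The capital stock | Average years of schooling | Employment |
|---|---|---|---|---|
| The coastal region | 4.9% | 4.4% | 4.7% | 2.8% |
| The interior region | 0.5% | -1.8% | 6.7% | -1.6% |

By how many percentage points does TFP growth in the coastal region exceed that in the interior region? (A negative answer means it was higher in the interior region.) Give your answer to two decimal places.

0.43 percentage points

Labor's share = 1 − 0.4 − 0.18 = 0.42.
The coastal region: TFP = 4.9 − 1.76 − 0.846 − 1.176 = 1.118%.
The interior region: TFP = 0.5 + 0.72 − 1.206 + 0.672 = 0.686%.
Difference = 1.118 − (0.686) = 0.432 pp.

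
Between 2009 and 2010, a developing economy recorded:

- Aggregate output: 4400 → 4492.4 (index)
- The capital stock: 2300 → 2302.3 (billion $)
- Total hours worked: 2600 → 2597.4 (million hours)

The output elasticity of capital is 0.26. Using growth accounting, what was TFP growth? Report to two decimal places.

2.15%

Aggregate output growth = (4492.4 − 4400) / 4400 = 2.1%.
The capital stock growth = (2302.3 − 2300) / 2300 = 0.1%.
Total hours worked growth = (2597.4 − 2600) / 2600 = -0.1%.
Labor's share = 1 − 0.26 = 0.74.
The capital stock: 0.26 × 0.1 = 0.026 pp.
Total hours worked: 0.74 × (-0.1) = -0.074 pp.
TFP growth = 2.1 + 0.048 = 2.148%.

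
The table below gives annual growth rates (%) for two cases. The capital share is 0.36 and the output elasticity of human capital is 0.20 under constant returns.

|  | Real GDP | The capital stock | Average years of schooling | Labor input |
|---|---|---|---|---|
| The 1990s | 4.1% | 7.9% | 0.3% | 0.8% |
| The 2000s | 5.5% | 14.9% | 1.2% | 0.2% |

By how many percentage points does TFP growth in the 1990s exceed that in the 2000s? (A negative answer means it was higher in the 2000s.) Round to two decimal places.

Labor's share = 1 − 0.36 − 0.2 = 0.44.
The 1990s: TFP = 4.1 − 2.844 − 0.06 − 0.352 = 0.844%.
The 2000s: TFP = 5.5 − 5.364 − 0.24 − 0.088 = -0.192%.
Difference = 0.844 − (-0.192) = 1.036 pp.

1.04 percentage points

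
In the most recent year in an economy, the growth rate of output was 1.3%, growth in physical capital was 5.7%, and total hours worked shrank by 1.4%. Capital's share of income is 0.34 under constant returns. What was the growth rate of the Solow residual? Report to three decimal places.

Labor's share = 1 − 0.34 = 0.66.
Physical capital: 0.34 × 5.7 = 1.938 pp.
Total hours worked: 0.66 × (-1.4) = -0.924 pp.
TFP growth = 1.3 − 1.014 = 0.286%.

0.286%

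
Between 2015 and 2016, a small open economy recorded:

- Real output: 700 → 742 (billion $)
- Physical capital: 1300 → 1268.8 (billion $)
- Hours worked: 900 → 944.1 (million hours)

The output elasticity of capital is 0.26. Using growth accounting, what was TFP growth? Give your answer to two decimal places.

3.00%

Real output growth = (742 − 700) / 700 = 6%.
Physical capital growth = (1268.8 − 1300) / 1300 = -2.4%.
Hours worked growth = (944.1 − 900) / 900 = 4.9%.
Labor's share = 1 − 0.26 = 0.74.
Physical capital: 0.26 × (-2.4) = -0.624 pp.
Hours worked: 0.74 × 4.9 = 3.626 pp.
TFP growth = 6 − 3.002 = 2.998%.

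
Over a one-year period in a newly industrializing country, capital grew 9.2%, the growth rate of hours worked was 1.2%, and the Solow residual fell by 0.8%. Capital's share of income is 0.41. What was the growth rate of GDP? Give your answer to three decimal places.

3.680%

Labor's share = 1 − 0.41 = 0.59.
Capital: 0.41 × 9.2 = 3.772 pp.
Hours worked: 0.59 × 1.2 = 0.708 pp.
Output growth = -0.8 + 4.48 = 3.68%.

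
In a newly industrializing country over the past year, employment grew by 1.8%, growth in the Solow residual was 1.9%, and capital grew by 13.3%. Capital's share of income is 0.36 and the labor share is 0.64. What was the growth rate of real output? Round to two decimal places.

Labor's share = 1 − 0.36 = 0.64.
Capital: 0.36 × 13.3 = 4.788 pp.
Employment: 0.64 × 1.8 = 1.152 pp.
Output growth = 1.9 + 5.94 = 7.84%.

Real output grew 7.84%.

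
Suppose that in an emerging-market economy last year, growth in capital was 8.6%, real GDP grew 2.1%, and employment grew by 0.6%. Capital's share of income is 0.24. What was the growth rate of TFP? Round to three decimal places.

Labor's share = 1 − 0.24 = 0.76.
Capital: 0.24 × 8.6 = 2.064 pp.
Employment: 0.76 × 0.6 = 0.456 pp.
TFP growth = 2.1 − 2.52 = -0.42%.

-0.420%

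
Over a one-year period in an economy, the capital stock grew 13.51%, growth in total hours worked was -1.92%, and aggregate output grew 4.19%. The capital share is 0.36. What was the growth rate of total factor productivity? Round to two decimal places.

Labor's share = 1 − 0.36 = 0.64.
The capital stock: 0.36 × 13.51 = 4.8636 pp.
Total hours worked: 0.64 × (-1.92) = -1.2288 pp.
TFP growth = 4.19 − 3.6348 = 0.5552%.

Total factor productivity grew 0.56%.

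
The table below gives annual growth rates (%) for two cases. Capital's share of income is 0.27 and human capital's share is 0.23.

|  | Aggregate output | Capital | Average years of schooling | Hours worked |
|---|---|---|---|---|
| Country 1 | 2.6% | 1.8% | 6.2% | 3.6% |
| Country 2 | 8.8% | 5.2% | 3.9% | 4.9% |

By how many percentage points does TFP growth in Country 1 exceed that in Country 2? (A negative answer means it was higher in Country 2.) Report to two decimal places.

Labor's share = 1 − 0.27 − 0.23 = 0.5.
Country 1: TFP = 2.6 − 0.486 − 1.426 − 1.8 = -1.112%.
Country 2: TFP = 8.8 − 1.404 − 0.897 − 2.45 = 4.049%.
Difference = -1.112 − (4.049) = -5.161 pp.

-5.16 percentage points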